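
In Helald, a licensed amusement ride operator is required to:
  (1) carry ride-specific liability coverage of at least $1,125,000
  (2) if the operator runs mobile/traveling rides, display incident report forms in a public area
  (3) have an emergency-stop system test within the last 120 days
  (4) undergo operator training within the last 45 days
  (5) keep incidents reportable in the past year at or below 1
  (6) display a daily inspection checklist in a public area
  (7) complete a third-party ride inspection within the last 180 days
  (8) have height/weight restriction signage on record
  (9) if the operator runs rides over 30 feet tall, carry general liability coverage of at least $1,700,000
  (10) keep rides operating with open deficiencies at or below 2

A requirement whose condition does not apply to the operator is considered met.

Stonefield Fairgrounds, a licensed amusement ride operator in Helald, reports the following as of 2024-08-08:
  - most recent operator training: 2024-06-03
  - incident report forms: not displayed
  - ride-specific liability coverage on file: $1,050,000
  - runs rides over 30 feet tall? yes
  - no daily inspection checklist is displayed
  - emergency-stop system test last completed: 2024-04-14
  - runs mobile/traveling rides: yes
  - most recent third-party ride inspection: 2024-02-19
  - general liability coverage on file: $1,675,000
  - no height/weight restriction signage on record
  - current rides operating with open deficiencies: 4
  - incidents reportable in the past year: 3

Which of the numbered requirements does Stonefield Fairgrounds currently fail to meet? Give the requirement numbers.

1, 2, 4, 5, 6, 8, 9, 10

1. ride-specific liability coverage $1,050,000 < $1,125,000 → not met
2. condition 'runs mobile/traveling rides' holds; incident report forms absent → not met
3. emergency-stop system test 116 days ago vs limit 120 → met
4. operator training 66 days ago vs limit 45 → not met
5. incidents reportable in the past year 3 > 1 → not met
6. daily inspection checklist absent → not met
7. third-party ride inspection 171 days ago vs limit 180 → met
8. height/weight restriction signage absent → not met
9. condition 'runs rides over 30 feet tall' holds; general liability coverage $1,675,000 < $1,700,000 → not met
10. rides operating with open deficiencies 4 > 2 → not met
Not met: 1, 2, 4, 5, 6, 8, 9, 10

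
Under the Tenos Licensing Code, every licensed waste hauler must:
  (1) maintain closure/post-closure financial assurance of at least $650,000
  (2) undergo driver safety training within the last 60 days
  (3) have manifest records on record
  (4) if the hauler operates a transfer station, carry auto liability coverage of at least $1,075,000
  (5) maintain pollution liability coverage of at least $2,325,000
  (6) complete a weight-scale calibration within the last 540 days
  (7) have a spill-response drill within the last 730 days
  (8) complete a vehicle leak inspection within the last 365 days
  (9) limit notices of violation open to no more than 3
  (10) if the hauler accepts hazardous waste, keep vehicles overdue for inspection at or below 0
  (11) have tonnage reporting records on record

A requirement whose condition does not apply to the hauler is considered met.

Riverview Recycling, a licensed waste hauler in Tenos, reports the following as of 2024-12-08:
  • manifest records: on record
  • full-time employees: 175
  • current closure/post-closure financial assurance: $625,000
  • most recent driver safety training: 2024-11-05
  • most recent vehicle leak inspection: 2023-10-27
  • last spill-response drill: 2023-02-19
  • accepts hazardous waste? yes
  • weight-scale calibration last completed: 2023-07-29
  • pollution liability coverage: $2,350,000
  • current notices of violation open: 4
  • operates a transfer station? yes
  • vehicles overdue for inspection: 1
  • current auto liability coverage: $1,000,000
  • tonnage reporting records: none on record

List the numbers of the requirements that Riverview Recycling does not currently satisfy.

1, 4, 8, 9, 10, 11

1. closure/post-closure financial assurance $625,000 < $650,000 → not met
2. driver safety training 33 days ago vs limit 60 → met
3. manifest records present → met
4. condition 'operates a transfer station' holds; auto liability coverage $1,000,000 < $1,075,000 → not met
5. pollution liability coverage $2,350,000 ≥ $2,325,000 → met
6. weight-scale calibration 498 days ago vs limit 540 → met
7. spill-response drill 658 days ago vs limit 730 → met
8. vehicle leak inspection 408 days ago vs limit 365 → not met
9. notices of violation open 4 > 3 → not met
10. condition 'accepts hazardous waste' holds; vehicles overdue for inspection 1 > 0 → not met
11. tonnage reporting records absent → not met
Not met: 1, 4, 8, 9, 10, 11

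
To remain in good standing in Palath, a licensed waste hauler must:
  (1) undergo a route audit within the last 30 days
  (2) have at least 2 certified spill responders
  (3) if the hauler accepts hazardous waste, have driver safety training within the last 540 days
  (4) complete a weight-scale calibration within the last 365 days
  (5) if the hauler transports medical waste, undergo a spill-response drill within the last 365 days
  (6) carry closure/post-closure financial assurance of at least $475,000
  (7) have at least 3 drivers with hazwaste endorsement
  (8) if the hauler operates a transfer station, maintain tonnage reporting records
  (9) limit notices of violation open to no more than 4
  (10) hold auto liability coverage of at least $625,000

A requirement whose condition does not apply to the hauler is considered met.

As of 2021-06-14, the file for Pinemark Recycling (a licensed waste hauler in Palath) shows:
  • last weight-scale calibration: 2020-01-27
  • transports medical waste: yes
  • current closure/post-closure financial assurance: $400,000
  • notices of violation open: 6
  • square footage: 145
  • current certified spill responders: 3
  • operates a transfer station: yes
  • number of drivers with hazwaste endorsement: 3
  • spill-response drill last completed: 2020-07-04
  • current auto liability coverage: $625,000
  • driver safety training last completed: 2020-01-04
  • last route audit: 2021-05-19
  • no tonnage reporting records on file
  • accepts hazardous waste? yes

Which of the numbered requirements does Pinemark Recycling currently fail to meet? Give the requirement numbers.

4, 6, 8, 9

1. route audit 26 days ago vs limit 30 → met
2. certified spill responders 3 ≥ 2 → met
3. condition 'accepts hazardous waste' holds; driver safety training 527 days ago vs limit 540 → met
4. weight-scale calibration 504 days ago vs limit 365 → not met
5. condition 'transports medical waste' holds; spill-response drill 345 days ago vs limit 365 → met
6. closure/post-closure financial assurance $400,000 < $475,000 → not met
7. drivers with hazwaste endorsement 3 ≥ 3 → met
8. condition 'operates a transfer station' holds; tonnage reporting records absent → not met
9. notices of violation open 6 > 4 → not met
10. auto liability coverage $625,000 ≥ $625,000 → met
Not met: 4, 6, 8, 9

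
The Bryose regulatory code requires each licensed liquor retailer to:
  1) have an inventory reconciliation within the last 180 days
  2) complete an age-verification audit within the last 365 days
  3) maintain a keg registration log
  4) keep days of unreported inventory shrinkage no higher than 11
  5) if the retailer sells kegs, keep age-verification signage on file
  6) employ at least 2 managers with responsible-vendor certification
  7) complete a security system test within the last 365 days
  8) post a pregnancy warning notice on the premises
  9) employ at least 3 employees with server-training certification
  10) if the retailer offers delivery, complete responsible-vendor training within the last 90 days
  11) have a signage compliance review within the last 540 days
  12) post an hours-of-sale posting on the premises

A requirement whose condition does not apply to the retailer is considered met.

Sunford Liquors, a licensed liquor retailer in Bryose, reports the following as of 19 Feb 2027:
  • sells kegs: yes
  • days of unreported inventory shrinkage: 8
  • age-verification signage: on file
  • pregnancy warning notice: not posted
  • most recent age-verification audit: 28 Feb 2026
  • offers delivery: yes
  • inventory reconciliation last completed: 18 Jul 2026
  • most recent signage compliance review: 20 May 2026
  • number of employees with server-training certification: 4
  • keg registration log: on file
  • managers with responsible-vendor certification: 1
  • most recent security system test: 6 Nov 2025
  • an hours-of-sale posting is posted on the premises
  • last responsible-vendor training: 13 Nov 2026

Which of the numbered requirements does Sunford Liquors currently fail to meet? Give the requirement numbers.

1. inventory reconciliation 216 days ago vs limit 180 → not met
2. age-verification audit 356 days ago vs limit 365 → met
3. keg registration log present → met
4. days of unreported inventory shrinkage 8 ≤ 11 → met
5. condition 'sells kegs' holds; age-verification signage present → met
6. managers with responsible-vendor certification 1 < 2 → not met
7. security system test 470 days ago vs limit 365 → not met
8. pregnancy warning notice absent → not met
9. employees with server-training certification 4 ≥ 3 → met
10. condition 'offers delivery' holds; responsible-vendor training 98 days ago vs limit 90 → not met
11. signage compliance review 275 days ago vs limit 540 → met
12. hours-of-sale posting present → met
Not met: 1, 6, 7, 8, 10

1, 6, 7, 8, 10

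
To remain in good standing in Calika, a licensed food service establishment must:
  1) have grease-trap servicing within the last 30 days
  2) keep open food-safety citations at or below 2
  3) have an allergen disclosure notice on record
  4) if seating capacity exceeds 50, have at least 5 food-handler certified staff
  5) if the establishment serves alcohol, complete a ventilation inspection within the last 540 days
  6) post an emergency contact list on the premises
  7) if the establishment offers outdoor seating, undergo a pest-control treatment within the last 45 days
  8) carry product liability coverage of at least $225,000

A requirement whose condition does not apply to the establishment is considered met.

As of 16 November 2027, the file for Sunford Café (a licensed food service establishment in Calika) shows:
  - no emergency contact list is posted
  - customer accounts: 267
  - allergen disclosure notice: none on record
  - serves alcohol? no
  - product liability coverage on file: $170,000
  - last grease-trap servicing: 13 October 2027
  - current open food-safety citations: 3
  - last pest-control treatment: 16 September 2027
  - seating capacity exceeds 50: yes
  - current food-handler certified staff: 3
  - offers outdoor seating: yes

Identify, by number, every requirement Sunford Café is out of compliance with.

1. grease-trap servicing 34 days ago vs limit 30 → not met
2. open food-safety citations 3 > 2 → not met
3. allergen disclosure notice absent → not met
4. condition 'seating capacity exceeds 50' holds; food-handler certified staff 3 < 5 → not met
5. condition 'serves alcohol' does not hold → requirement n/a → met
6. emergency contact list absent → not met
7. condition 'offers outdoor seating' holds; pest-control treatment 61 days ago vs limit 45 → not met
8. product liability coverage $170,000 < $225,000 → not met
Not met: 1, 2, 3, 4, 6, 7, 8

1, 2, 3, 4, 6, 7, 8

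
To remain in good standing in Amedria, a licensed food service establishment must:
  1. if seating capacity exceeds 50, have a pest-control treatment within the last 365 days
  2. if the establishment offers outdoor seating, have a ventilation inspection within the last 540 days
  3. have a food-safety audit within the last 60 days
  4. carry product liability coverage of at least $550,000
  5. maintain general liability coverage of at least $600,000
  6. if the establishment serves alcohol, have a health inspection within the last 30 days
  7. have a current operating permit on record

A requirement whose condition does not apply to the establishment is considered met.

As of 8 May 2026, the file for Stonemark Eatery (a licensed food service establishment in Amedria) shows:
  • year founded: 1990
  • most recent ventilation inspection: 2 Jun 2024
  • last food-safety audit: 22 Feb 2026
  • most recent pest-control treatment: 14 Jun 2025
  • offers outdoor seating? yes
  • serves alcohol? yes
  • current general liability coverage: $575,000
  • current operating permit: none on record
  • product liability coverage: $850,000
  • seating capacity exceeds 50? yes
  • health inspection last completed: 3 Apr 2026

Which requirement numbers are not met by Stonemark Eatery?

1. condition 'seating capacity exceeds 50' holds; pest-control treatment 328 days ago vs limit 365 → met
2. condition 'offers outdoor seating' holds; ventilation inspection 705 days ago vs limit 540 → not met
3. food-safety audit 75 days ago vs limit 60 → not met
4. product liability coverage $850,000 ≥ $550,000 → met
5. general liability coverage $575,000 < $600,000 → not met
6. condition 'serves alcohol' holds; health inspection 35 days ago vs limit 30 → not met
7. current operating permit absent → not met
Not met: 2, 3, 5, 6, 7

2, 3, 5, 6, 7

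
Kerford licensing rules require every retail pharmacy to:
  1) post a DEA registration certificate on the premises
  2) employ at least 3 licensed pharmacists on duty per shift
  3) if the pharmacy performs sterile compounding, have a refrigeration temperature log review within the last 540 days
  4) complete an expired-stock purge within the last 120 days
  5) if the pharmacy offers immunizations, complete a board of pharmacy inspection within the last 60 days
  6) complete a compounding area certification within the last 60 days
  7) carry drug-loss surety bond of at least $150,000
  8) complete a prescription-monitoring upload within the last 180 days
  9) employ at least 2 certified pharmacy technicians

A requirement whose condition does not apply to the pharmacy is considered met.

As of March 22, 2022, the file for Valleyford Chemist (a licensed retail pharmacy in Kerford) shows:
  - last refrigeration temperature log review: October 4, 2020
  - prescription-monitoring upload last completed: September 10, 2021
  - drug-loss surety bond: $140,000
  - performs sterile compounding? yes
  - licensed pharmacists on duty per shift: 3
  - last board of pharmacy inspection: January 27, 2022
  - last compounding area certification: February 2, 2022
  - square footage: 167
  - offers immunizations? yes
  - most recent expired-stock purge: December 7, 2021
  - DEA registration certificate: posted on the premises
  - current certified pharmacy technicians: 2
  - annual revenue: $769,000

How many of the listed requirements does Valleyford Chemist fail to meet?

2

1. DEA registration certificate present → met
2. licensed pharmacists on duty per shift 3 ≥ 3 → met
3. condition 'performs sterile compounding' holds; refrigeration temperature log review 534 days ago vs limit 540 → met
4. expired-stock purge 105 days ago vs limit 120 → met
5. condition 'offers immunizations' holds; board of pharmacy inspection 54 days ago vs limit 60 → met
6. compounding area certification 48 days ago vs limit 60 → met
7. drug-loss surety bond $140,000 < $150,000 → not met
8. prescription-monitoring upload 193 days ago vs limit 180 → not met
9. certified pharmacy technicians 2 ≥ 2 → met
Not met: 2 of 9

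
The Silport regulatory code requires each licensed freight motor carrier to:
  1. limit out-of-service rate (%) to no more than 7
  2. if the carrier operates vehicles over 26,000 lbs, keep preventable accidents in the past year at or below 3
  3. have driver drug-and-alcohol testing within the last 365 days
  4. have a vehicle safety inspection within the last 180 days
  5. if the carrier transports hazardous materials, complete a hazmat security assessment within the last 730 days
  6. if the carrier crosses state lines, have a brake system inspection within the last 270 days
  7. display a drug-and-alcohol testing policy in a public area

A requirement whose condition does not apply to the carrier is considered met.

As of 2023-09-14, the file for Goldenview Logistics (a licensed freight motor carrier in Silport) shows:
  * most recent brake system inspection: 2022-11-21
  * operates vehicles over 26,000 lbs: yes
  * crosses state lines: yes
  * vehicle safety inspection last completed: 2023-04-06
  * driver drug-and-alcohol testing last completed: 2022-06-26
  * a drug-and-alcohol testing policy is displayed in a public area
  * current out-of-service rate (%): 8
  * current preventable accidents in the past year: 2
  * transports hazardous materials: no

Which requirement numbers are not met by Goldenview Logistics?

1. out-of-service rate (%) 8 > 7 → not met
2. condition 'operates vehicles over 26,000 lbs' holds; preventable accidents in the past year 2 ≤ 3 → met
3. driver drug-and-alcohol testing 445 days ago vs limit 365 → not met
4. vehicle safety inspection 161 days ago vs limit 180 → met
5. condition 'transports hazardous materials' does not hold → requirement n/a → met
6. condition 'crosses state lines' holds; brake system inspection 297 days ago vs limit 270 → not met
7. drug-and-alcohol testing policy present → met
Not met: 1, 3, 6

1, 3, 6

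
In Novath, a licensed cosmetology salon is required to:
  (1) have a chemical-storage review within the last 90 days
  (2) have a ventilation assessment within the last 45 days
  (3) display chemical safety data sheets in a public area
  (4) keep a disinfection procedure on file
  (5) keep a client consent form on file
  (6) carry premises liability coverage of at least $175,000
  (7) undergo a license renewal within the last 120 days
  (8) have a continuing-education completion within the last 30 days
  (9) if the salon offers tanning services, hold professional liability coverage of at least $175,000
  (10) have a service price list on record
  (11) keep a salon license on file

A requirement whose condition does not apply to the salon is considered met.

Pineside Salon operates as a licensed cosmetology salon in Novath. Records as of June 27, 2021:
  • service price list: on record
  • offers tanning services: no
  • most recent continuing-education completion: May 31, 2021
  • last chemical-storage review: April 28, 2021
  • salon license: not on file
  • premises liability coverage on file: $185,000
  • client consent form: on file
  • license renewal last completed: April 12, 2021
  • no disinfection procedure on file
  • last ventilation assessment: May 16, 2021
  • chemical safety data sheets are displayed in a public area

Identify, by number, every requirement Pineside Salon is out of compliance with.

4, 11

1. chemical-storage review 60 days ago vs limit 90 → met
2. ventilation assessment 42 days ago vs limit 45 → met
3. chemical safety data sheets present → met
4. disinfection procedure absent → not met
5. client consent form present → met
6. premises liability coverage $185,000 ≥ $175,000 → met
7. license renewal 76 days ago vs limit 120 → met
8. continuing-education completion 27 days ago vs limit 30 → met
9. condition 'offers tanning services' does not hold → requirement n/a → met
10. service price list present → met
11. salon license absent → not met
Not met: 4, 11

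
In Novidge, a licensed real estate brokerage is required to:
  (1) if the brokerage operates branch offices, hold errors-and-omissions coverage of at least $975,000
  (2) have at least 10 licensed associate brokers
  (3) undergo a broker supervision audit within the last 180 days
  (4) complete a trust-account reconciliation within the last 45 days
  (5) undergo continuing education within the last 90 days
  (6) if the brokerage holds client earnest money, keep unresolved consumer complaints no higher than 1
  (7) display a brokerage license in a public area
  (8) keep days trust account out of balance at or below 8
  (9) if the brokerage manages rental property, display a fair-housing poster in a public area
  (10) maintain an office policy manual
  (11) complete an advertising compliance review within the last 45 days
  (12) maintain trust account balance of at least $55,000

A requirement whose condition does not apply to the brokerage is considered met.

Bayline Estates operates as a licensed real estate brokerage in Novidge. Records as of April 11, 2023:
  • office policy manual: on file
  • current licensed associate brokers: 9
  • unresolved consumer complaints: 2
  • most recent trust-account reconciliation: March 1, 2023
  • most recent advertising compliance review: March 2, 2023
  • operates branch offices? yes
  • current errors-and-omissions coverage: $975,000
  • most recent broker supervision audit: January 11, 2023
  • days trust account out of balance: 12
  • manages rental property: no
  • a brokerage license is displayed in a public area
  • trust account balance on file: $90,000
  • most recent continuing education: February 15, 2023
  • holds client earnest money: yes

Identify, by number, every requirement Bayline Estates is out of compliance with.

1. condition 'operates branch offices' holds; errors-and-omissions coverage $975,000 ≥ $975,000 → met
2. licensed associate brokers 9 < 10 → not met
3. broker supervision audit 90 days ago vs limit 180 → met
4. trust-account reconciliation 41 days ago vs limit 45 → met
5. continuing education 55 days ago vs limit 90 → met
6. condition 'holds client earnest money' holds; unresolved consumer complaints 2 > 1 → not met
7. brokerage license present → met
8. days trust account out of balance 12 > 8 → not met
9. condition 'manages rental property' does not hold → requirement n/a → met
10. office policy manual present → met
11. advertising compliance review 40 days ago vs limit 45 → met
12. trust account balance $90,000 ≥ $55,000 → met
Not met: 2, 6, 8

2, 6, 8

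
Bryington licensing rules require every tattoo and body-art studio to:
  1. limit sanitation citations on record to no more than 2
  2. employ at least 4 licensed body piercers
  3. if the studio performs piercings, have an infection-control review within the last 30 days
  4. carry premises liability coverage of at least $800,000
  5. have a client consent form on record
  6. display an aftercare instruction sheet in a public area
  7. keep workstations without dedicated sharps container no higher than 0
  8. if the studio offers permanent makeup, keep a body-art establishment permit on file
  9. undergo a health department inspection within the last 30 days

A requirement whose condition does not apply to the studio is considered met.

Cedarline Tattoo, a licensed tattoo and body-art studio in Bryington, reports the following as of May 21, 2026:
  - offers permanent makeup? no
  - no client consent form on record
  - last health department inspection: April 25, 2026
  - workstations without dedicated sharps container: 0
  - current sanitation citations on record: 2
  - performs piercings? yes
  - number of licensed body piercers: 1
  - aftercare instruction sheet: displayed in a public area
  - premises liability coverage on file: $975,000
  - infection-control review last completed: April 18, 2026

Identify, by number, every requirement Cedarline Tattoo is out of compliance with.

2, 3, 5

1. sanitation citations on record 2 ≤ 2 → met
2. licensed body piercers 1 < 4 → not met
3. condition 'performs piercings' holds; infection-control review 33 days ago vs limit 30 → not met
4. premises liability coverage $975,000 ≥ $800,000 → met
5. client consent form absent → not met
6. aftercare instruction sheet present → met
7. workstations without dedicated sharps container 0 ≤ 0 → met
8. condition 'offers permanent makeup' does not hold → requirement n/a → met
9. health department inspection 26 days ago vs limit 30 → met
Not met: 2, 3, 5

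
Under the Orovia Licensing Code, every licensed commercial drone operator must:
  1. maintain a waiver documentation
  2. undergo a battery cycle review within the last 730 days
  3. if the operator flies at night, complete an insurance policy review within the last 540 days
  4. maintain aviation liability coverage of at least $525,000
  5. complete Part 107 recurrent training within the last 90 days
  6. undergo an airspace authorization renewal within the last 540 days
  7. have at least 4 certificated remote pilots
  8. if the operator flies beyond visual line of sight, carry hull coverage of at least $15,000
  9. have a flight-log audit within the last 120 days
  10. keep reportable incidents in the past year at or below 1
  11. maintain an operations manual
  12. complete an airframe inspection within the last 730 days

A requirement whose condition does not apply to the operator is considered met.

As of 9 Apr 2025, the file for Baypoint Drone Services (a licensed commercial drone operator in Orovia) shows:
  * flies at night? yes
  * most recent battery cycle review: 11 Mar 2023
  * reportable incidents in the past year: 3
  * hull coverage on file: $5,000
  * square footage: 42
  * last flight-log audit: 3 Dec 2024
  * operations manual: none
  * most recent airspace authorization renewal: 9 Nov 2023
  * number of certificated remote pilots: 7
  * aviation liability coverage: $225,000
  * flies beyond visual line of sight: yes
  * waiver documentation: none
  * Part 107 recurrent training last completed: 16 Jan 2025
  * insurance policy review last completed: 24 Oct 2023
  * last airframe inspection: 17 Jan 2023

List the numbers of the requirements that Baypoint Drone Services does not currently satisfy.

1. waiver documentation absent → not met
2. battery cycle review 760 days ago vs limit 730 → not met
3. condition 'flies at night' holds; insurance policy review 533 days ago vs limit 540 → met
4. aviation liability coverage $225,000 < $525,000 → not met
5. Part 107 recurrent training 83 days ago vs limit 90 → met
6. airspace authorization renewal 517 days ago vs limit 540 → met
7. certificated remote pilots 7 ≥ 4 → met
8. condition 'flies beyond visual line of sight' holds; hull coverage $5,000 < $15,000 → not met
9. flight-log audit 127 days ago vs limit 120 → not met
10. reportable incidents in the past year 3 > 1 → not met
11. operations manual absent → not met
12. airframe inspection 813 days ago vs limit 730 → not met
Not met: 1, 2, 4, 8, 9, 10, 11, 12

1, 2, 4, 8, 9, 10, 11, 12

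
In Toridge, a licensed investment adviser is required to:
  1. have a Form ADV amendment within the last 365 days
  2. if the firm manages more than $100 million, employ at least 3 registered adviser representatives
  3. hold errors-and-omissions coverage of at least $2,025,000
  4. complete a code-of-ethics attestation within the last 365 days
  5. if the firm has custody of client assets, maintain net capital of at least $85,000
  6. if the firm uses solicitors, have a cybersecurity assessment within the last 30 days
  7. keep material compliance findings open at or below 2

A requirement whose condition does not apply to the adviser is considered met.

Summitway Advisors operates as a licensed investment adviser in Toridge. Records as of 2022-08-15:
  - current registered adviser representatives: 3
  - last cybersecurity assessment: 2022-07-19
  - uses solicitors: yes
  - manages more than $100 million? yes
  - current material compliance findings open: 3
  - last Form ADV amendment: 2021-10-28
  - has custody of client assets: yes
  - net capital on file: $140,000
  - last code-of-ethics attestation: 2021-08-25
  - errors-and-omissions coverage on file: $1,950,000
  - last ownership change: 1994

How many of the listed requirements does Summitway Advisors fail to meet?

2

1. Form ADV amendment 291 days ago vs limit 365 → met
2. condition 'manages more than $100 million' holds; registered adviser representatives 3 ≥ 3 → met
3. errors-and-omissions coverage $1,950,000 < $2,025,000 → not met
4. code-of-ethics attestation 355 days ago vs limit 365 → met
5. condition 'has custody of client assets' holds; net capital $140,000 ≥ $85,000 → met
6. condition 'uses solicitors' holds; cybersecurity assessment 27 days ago vs limit 30 → met
7. material compliance findings open 3 > 2 → not met
Not met: 2 of 7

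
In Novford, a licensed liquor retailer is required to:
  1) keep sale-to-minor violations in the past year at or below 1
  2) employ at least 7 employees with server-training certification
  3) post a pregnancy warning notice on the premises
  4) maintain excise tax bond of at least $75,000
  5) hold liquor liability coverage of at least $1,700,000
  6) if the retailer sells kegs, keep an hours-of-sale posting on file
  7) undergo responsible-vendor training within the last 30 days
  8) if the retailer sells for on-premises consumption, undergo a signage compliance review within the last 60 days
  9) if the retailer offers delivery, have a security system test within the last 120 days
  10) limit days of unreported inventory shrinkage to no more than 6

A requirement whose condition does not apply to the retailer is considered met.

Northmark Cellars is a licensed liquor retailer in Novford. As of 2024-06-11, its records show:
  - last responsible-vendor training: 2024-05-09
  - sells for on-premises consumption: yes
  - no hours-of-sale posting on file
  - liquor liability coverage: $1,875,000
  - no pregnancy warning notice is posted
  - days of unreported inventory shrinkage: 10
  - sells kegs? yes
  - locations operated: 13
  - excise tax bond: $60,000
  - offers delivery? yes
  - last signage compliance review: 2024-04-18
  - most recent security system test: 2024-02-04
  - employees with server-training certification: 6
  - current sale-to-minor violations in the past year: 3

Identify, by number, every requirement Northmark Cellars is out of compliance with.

1, 2, 3, 4, 6, 7, 9, 10

1. sale-to-minor violations in the past year 3 > 1 → not met
2. employees with server-training certification 6 < 7 → not met
3. pregnancy warning notice absent → not met
4. excise tax bond $60,000 < $75,000 → not met
5. liquor liability coverage $1,875,000 ≥ $1,700,000 → met
6. condition 'sells kegs' holds; hours-of-sale posting absent → not met
7. responsible-vendor training 33 days ago vs limit 30 → not met
8. condition 'sells for on-premises consumption' holds; signage compliance review 54 days ago vs limit 60 → met
9. condition 'offers delivery' holds; security system test 128 days ago vs limit 120 → not met
10. days of unreported inventory shrinkage 10 > 6 → not met
Not met: 1, 2, 3, 4, 6, 7, 9, 10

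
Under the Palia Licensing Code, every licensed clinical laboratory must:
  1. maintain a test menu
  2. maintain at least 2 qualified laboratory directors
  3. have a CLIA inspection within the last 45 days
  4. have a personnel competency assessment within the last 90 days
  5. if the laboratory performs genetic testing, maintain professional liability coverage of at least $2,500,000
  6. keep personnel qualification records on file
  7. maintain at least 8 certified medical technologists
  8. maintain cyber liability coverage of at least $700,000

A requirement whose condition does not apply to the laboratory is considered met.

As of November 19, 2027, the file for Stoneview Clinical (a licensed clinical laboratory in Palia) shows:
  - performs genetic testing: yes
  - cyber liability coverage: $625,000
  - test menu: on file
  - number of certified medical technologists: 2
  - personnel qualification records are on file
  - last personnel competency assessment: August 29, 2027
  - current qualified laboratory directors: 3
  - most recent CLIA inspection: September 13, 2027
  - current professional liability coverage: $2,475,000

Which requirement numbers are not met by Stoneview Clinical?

1. test menu present → met
2. qualified laboratory directors 3 ≥ 2 → met
3. CLIA inspection 67 days ago vs limit 45 → not met
4. personnel competency assessment 82 days ago vs limit 90 → met
5. condition 'performs genetic testing' holds; professional liability coverage $2,475,000 < $2,500,000 → not met
6. personnel qualification records present → met
7. certified medical technologists 2 < 8 → not met
8. cyber liability coverage $625,000 < $700,000 → not met
Not met: 3, 5, 7, 8

3, 5, 7, 8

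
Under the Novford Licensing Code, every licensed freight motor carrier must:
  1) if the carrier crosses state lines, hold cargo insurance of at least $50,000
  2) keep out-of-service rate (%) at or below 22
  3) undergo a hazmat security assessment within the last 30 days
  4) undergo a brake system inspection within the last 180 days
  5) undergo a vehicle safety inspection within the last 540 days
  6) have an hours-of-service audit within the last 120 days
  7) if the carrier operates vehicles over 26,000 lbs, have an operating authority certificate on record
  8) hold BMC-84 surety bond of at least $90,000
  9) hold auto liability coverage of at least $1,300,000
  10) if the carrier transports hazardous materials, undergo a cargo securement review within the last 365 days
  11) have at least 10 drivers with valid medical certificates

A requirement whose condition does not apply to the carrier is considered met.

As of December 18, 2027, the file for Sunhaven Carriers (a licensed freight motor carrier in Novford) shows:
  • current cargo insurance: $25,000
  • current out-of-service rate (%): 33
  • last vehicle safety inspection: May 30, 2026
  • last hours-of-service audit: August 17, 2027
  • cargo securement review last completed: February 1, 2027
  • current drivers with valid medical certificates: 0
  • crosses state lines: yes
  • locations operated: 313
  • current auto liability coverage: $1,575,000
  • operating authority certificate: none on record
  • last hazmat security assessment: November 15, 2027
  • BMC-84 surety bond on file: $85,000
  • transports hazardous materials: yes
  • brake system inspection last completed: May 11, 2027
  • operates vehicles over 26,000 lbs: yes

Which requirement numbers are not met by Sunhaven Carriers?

1. condition 'crosses state lines' holds; cargo insurance $25,000 < $50,000 → not met
2. out-of-service rate (%) 33 > 22 → not met
3. hazmat security assessment 33 days ago vs limit 30 → not met
4. brake system inspection 221 days ago vs limit 180 → not met
5. vehicle safety inspection 567 days ago vs limit 540 → not met
6. hours-of-service audit 123 days ago vs limit 120 → not met
7. condition 'operates vehicles over 26,000 lbs' holds; operating authority certificate absent → not met
8. BMC-84 surety bond $85,000 < $90,000 → not met
9. auto liability coverage $1,575,000 ≥ $1,300,000 → met
10. condition 'transports hazardous materials' holds; cargo securement review 320 days ago vs limit 365 → met
11. drivers with valid medical certificates 0 < 10 → not met
Not met: 1, 2, 3, 4, 5, 6, 7, 8, 11

1, 2, 3, 4, 5, 6, 7, 8, 11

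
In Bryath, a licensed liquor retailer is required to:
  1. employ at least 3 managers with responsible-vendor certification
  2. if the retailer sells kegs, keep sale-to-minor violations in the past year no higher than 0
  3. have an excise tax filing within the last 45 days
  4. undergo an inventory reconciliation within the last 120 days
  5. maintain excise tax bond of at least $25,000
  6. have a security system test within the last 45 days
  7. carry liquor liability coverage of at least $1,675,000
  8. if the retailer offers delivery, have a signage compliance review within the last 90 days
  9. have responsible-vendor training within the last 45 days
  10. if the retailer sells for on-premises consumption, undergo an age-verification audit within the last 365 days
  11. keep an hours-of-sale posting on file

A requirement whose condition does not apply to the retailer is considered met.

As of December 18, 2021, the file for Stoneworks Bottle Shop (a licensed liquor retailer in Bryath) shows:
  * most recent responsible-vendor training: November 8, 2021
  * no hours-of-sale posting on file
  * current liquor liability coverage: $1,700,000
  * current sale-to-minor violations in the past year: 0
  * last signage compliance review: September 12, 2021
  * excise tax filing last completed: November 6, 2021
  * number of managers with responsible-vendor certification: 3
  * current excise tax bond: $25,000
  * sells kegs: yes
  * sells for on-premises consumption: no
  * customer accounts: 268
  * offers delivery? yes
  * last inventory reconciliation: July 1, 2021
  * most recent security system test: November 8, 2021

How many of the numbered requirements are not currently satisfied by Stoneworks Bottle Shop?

1. managers with responsible-vendor certification 3 ≥ 3 → met
2. condition 'sells kegs' holds; sale-to-minor violations in the past year 0 ≤ 0 → met
3. excise tax filing 42 days ago vs limit 45 → met
4. inventory reconciliation 170 days ago vs limit 120 → not met
5. excise tax bond $25,000 ≥ $25,000 → met
6. security system test 40 days ago vs limit 45 → met
7. liquor liability coverage $1,700,000 ≥ $1,675,000 → met
8. condition 'offers delivery' holds; signage compliance review 97 days ago vs limit 90 → not met
9. responsible-vendor training 40 days ago vs limit 45 → met
10. condition 'sells for on-premises consumption' does not hold → requirement n/a → met
11. hours-of-sale posting absent → not met
Not met: 3 of 11

3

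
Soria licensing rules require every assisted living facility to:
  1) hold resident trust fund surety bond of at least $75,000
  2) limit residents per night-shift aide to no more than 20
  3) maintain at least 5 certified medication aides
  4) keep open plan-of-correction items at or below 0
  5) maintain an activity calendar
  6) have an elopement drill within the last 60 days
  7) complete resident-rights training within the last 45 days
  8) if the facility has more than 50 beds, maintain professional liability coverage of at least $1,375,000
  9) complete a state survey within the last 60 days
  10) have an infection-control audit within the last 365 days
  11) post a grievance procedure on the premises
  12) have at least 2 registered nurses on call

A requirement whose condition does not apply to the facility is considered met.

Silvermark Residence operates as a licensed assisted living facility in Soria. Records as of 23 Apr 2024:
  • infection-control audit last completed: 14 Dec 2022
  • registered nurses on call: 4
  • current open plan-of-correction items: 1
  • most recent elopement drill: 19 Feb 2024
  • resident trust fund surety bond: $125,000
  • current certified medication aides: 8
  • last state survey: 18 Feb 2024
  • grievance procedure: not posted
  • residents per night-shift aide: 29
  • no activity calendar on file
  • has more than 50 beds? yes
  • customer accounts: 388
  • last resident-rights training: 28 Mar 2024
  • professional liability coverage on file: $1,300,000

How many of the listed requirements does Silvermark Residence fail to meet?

1. resident trust fund surety bond $125,000 ≥ $75,000 → met
2. residents per night-shift aide 29 > 20 → not met
3. certified medication aides 8 ≥ 5 → met
4. open plan-of-correction items 1 > 0 → not met
5. activity calendar absent → not met
6. elopement drill 64 days ago vs limit 60 → not met
7. resident-rights training 26 days ago vs limit 45 → met
8. condition 'has more than 50 beds' holds; professional liability coverage $1,300,000 < $1,375,000 → not met
9. state survey 65 days ago vs limit 60 → not met
10. infection-control audit 496 days ago vs limit 365 → not met
11. grievance procedure absent → not met
12. registered nurses on call 4 ≥ 2 → met
Not met: 8 of 12

8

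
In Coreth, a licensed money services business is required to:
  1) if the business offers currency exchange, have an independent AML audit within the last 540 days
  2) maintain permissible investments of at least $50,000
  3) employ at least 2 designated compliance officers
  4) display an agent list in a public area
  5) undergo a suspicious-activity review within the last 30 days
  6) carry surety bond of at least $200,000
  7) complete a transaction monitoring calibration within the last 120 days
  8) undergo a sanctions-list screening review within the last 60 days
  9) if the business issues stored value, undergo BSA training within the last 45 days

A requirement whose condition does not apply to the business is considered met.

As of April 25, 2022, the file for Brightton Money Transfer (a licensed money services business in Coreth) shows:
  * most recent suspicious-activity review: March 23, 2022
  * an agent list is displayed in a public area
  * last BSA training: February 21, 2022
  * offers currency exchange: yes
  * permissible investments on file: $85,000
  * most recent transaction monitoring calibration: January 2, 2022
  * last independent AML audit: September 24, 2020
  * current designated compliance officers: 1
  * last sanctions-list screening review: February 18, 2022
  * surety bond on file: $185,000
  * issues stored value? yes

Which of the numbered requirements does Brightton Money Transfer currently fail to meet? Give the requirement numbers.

1. condition 'offers currency exchange' holds; independent AML audit 578 days ago vs limit 540 → not met
2. permissible investments $85,000 ≥ $50,000 → met
3. designated compliance officers 1 < 2 → not met
4. agent list present → met
5. suspicious-activity review 33 days ago vs limit 30 → not met
6. surety bond $185,000 < $200,000 → not met
7. transaction monitoring calibration 113 days ago vs limit 120 → met
8. sanctions-list screening review 66 days ago vs limit 60 → not met
9. condition 'issues stored value' holds; BSA training 63 days ago vs limit 45 → not met
Not met: 1, 3, 5, 6, 8, 9

1, 3, 5, 6, 8, 9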